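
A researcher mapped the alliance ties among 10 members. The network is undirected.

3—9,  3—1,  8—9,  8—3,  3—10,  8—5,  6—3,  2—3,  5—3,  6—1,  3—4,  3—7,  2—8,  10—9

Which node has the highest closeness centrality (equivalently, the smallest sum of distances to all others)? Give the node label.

Farness (sum of distances to all others) for each node — 1:16, 2:16, 3:9, 4:17, 5:16, 6:16, 7:17, 8:14, 9:15, 10:16.
The smallest farness is 9, for 3, so 3 has the highest closeness.

3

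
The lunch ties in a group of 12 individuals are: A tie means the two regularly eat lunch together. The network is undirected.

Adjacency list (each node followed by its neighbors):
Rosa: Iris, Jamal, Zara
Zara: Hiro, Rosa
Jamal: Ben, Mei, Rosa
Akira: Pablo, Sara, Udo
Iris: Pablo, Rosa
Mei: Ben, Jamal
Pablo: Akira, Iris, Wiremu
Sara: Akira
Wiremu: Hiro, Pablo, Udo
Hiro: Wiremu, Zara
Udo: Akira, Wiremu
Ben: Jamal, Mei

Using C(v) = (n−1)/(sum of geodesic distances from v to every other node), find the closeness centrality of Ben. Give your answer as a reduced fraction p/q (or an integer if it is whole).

11/40

Distances from Ben: Akira:5, Hiro:4, Iris:3, Jamal:1, Mei:1, Pablo:4, Rosa:2, Sara:6, Udo:6, Wiremu:5, Zara:3. Sum = 40.
n = 12, so closeness = 11/40.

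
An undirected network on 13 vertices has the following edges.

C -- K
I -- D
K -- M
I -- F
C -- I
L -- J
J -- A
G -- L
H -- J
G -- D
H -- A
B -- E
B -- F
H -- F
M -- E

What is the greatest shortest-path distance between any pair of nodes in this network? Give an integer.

Eccentricity of each node (its greatest distance to any other): A:5, B:4, C:4, D:4, E:5, F:3, G:5, H:4, I:3, J:5, K:5, L:6, M:6.
The maximum eccentricity is 6, realized for instance by the pair M–L via M – E – B – F – H – J – L. So the diameter is 6.

6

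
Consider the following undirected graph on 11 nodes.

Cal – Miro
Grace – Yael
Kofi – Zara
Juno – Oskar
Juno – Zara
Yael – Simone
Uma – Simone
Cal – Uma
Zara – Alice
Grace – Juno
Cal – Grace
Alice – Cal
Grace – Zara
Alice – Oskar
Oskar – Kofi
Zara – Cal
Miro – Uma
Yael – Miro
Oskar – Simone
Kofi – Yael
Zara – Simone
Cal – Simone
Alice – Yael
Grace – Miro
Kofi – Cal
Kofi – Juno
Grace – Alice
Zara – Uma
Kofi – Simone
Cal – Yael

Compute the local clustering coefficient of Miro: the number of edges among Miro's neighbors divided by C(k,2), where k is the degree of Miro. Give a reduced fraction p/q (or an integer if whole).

Miro's neighbors: Cal, Grace, Uma, and Yael (k = 4).
Possible neighbor pairs: C(4,2) = 6. Edges among them: Cal–Grace, Cal–Uma, Cal–Yael, Grace–Yael → e = 4.
Clustering(Miro) = 4/6 = 2/3.

2/3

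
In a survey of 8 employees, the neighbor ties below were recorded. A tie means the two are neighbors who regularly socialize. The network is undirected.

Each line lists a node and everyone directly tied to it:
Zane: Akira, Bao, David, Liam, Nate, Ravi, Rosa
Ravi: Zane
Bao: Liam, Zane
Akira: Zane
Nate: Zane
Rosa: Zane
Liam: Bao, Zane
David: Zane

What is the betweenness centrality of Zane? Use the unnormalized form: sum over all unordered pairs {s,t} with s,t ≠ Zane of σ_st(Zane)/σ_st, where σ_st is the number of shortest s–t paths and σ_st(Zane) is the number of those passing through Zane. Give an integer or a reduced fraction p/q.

Pairs whose geodesics pass through Zane — Liam–Nate: 1; Liam–Ravi: 1; Liam–David: 1; Liam–Akira: 1; Liam–Rosa: 1; Nate–Ravi: 1; Nate–Bao: 1; Nate–David: 1; Nate–Akira: 1; Nate–Rosa: 1; Ravi–Bao: 1; Ravi–David: 1; Ravi–Akira: 1; Ravi–Rosa: 1 … (+6 more pairs).
All other pairs contribute 0.
Summing the contributions gives betweenness(Zane) = 20.

20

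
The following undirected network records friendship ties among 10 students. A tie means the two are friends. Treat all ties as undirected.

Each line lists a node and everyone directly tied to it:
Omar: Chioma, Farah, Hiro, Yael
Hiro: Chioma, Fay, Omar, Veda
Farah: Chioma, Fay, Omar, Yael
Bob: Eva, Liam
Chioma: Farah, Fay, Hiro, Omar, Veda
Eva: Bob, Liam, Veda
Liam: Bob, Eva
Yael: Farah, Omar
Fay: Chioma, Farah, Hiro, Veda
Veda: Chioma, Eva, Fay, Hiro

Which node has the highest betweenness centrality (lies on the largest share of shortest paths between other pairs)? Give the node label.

Veda

Unnormalized betweenness of each node: Bob:0, Chioma:20/3, Eva:14, Farah:23/6, Fay:10/3, Hiro:10/3, Liam:0, Omar:23/6, Veda:18, Yael:0.
Veda has the largest value, 18, making it the main broker — the node through which the most shortest paths run.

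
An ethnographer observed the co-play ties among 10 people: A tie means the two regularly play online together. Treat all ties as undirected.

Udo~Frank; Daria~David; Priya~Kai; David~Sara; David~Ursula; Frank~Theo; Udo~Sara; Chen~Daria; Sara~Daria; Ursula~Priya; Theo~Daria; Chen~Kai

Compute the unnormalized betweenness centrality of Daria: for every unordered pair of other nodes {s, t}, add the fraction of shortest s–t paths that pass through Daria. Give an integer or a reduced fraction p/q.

47/3

Pairs whose geodesics pass through Daria — Priya–Frank: 2/3; Priya–Theo: 2/2; Ursula–Frank: 1/2; Ursula–Theo: 1; Ursula–Chen: 1/2; David–Frank: 1/2; David–Theo: 1; David–Chen: 1; David–Kai: 1/2; Sara–Theo: 1; Sara–Chen: 1; Sara–Kai: 1; Udo–Chen: 1; Udo–Kai: 1 … (+4 more pairs).
All other pairs contribute 0.
Summing the contributions gives betweenness(Daria) = 47/3.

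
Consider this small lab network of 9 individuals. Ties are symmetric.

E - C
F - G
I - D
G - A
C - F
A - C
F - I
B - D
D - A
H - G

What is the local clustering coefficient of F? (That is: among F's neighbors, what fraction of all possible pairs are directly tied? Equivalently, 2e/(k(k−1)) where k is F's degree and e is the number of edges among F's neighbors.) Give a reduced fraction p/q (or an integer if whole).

0

F's neighbors: C, G, and I (k = 3).
Possible neighbor pairs: C(3,2) = 3. Edges among them: none → e = 0.
Clustering(F) = 0/3 = 0.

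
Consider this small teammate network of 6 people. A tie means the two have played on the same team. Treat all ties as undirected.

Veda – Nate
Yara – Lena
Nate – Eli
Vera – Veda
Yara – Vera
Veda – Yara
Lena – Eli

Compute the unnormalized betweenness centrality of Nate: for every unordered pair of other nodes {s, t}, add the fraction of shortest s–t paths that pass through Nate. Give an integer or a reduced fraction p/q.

Pairs whose geodesics pass through Nate — Vera–Eli: 1/2; Veda–Eli: 1.
All other pairs contribute 0.
Summing the contributions gives betweenness(Nate) = 3/2.

3/2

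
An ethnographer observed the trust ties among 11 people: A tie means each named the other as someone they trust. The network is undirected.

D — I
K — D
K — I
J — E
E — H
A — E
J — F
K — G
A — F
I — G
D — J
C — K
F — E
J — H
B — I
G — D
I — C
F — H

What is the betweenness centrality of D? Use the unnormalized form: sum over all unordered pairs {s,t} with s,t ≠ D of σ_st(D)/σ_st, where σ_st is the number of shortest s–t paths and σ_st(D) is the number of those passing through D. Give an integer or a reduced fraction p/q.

Pairs whose geodesics pass through D — B–E: 1; B–F: 1; B–H: 1; B–J: 1; B–A: 2/2; C–E: 2/2; C–F: 2/2; C–H: 2/2; C–J: 2/2; C–A: 4/4; I–E: 1; I–F: 1; I–H: 1; I–J: 1 … (+11 more pairs).
All other pairs contribute 0.
Summing the contributions gives betweenness(D) = 25.

25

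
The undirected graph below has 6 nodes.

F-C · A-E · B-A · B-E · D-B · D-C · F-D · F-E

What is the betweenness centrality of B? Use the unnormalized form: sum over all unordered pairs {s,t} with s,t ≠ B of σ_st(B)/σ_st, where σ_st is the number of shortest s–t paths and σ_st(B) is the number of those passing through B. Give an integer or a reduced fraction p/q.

2

Pairs whose geodesics pass through B — D–E: 1/2; D–A: 1; C–A: 1/2.
All other pairs contribute 0.
Summing the contributions gives betweenness(B) = 2.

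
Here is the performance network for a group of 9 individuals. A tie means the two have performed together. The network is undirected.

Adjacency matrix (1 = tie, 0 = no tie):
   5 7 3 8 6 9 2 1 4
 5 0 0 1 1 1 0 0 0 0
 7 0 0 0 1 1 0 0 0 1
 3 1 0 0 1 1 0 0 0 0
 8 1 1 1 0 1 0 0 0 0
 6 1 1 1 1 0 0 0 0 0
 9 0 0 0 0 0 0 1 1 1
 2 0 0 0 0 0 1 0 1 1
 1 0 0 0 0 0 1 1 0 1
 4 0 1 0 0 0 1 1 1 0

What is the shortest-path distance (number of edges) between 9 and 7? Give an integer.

2

One shortest route is 9 – 4 – 7, which uses 2 edges, and 9 and 7 are not directly tied, so nothing shorter exists. So d(9,7) = 2.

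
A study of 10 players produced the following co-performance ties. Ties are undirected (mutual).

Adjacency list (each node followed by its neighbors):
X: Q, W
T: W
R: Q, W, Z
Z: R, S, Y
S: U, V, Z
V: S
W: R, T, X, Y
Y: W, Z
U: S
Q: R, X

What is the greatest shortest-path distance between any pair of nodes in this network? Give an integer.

Eccentricity of each node (its greatest distance to any other): Q:4, R:3, S:4, T:5, U:5, V:5, W:4, X:5, Y:3, Z:3.
The maximum eccentricity is 5, realized for instance by the pair T–U via T – W – R – Z – S – U. So the diameter is 5.

5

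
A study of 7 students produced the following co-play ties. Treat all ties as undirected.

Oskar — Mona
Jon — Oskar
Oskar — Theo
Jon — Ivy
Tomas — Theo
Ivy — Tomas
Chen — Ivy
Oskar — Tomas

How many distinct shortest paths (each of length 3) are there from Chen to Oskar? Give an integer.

2

The shortest distance is 3. The length-3 paths are: Chen–Ivy–Tomas–Oskar; Chen–Ivy–Jon–Oskar.
That gives 2 distinct shortest paths.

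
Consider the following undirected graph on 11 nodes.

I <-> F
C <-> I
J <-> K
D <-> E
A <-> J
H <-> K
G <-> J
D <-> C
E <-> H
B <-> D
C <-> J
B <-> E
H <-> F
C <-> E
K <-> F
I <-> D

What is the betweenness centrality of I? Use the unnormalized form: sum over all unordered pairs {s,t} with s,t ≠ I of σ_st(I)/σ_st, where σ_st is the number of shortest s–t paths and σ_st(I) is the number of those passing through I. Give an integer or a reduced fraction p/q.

Pairs whose geodesics pass through I — K–D: 1/3; D–F: 1; B–F: 1/2; F–C: 1.
All other pairs contribute 0.
Summing the contributions gives betweenness(I) = 17/6.

17/6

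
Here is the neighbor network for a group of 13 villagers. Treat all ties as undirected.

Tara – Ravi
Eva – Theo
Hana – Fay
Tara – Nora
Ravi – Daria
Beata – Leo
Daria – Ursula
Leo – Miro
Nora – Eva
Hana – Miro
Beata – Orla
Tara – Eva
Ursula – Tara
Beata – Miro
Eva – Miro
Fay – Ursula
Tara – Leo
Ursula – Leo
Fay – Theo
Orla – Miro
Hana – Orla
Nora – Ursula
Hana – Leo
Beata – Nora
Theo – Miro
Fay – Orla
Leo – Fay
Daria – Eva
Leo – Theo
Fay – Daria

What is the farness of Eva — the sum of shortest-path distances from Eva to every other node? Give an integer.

19

Distances from Eva: Beata:2, Daria:1, Fay:2, Hana:2, Leo:2, Miro:1, Nora:1, Orla:2, Ravi:2, Tara:1, Theo:1, Ursula:2.
Sum = 2 + 1 + 2 + 2 + 2 + 1 + 1 + 2 + 2 + 1 + 1 + 2 = 19.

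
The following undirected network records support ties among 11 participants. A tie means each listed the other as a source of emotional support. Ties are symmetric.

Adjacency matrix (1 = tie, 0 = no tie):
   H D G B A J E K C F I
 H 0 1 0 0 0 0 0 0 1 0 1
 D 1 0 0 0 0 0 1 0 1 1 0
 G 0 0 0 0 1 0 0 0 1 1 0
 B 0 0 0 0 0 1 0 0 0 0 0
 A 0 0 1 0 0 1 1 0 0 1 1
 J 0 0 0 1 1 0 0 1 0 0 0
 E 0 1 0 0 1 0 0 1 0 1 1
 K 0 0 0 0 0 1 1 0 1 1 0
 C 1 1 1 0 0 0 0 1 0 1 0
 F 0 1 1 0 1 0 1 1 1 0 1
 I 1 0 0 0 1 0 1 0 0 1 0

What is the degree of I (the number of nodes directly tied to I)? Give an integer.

4

I is directly tied to A, E, F, and H. That is 4 neighbors, so the degree of I is 4.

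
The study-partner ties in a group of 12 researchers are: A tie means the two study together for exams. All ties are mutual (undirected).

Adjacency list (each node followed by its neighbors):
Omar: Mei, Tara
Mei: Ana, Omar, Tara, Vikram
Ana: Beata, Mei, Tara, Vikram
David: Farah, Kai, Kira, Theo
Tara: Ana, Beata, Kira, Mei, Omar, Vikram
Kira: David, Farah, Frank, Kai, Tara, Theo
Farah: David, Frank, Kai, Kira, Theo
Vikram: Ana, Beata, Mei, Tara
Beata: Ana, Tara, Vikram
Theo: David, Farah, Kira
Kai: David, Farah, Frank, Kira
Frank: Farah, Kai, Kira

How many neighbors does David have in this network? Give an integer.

David is directly tied to Farah, Kai, Kira, and Theo. That is 4 neighbors, so the degree of David is 4.

4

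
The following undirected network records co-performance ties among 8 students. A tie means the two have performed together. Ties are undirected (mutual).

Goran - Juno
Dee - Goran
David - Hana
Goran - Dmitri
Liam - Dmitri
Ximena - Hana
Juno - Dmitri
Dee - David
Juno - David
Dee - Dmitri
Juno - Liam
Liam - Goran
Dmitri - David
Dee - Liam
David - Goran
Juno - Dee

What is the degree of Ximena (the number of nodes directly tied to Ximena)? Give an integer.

Ximena is directly tied to Hana. That is 1 neighbor, so the degree of Ximena is 1.

1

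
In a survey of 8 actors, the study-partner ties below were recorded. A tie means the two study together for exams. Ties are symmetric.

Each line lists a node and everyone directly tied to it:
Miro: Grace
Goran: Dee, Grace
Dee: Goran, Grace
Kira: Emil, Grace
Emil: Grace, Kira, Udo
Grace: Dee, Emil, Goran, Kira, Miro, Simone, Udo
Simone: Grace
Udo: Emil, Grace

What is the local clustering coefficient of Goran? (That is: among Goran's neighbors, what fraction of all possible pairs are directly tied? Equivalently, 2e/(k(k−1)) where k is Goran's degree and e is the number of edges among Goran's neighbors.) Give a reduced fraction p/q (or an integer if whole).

Goran's neighbors: Dee and Grace (k = 2).
Possible neighbor pairs: C(2,2) = 1. Edges among them: Dee–Grace → e = 1.
Clustering(Goran) = 1/1.

1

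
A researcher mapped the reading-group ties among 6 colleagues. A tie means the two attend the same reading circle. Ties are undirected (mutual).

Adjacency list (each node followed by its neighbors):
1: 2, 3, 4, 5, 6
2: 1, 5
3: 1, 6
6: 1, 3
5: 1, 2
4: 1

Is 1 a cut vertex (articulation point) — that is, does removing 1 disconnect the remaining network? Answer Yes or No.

Removing 1 leaves {2 and 5} with no path to {4}, so the network splits into 3 components. 1 is a cut vertex.

Yes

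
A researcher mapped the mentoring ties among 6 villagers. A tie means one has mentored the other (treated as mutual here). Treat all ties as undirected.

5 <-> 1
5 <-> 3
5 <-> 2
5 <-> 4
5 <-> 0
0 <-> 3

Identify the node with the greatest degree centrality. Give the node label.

5

Degrees — 0:2, 1:1, 2:1, 3:2, 4:1, 5:5.
The maximum is 5, attained only by 5.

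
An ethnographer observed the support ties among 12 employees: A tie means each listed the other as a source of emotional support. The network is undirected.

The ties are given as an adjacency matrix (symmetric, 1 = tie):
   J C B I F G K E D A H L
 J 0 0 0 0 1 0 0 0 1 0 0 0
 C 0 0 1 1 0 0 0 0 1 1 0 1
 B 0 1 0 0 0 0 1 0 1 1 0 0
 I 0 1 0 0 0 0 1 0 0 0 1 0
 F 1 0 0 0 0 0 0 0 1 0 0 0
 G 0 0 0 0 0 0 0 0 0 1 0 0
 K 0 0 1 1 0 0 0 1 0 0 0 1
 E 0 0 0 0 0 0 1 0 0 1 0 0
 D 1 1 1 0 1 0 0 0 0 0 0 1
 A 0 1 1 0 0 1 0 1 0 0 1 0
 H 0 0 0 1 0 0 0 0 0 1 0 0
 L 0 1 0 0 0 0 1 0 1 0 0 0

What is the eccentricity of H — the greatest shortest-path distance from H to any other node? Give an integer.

4

Distances from H: A:1, B:2, C:2, D:3, E:2, F:4, G:2, I:1, J:4, K:2, L:3.
The largest is 4 (to J and F), so the eccentricity of H is 4.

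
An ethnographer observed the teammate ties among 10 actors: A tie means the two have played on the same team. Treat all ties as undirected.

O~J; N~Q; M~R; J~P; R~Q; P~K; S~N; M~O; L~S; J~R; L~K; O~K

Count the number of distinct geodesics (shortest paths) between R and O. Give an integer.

2

The shortest distance is 2. The length-2 paths are: R–J–O; R–M–O.
That gives 2 distinct shortest paths.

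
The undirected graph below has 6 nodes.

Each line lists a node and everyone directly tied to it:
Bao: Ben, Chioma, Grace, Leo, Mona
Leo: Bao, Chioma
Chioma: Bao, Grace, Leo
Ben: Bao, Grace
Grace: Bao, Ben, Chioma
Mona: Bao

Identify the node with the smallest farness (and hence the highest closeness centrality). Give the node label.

Farness (sum of distances to all others) for each node — Bao:5, Ben:8, Chioma:7, Grace:7, Leo:8, Mona:9.
The smallest farness is 5, for Bao, so Bao has the highest closeness.

Bao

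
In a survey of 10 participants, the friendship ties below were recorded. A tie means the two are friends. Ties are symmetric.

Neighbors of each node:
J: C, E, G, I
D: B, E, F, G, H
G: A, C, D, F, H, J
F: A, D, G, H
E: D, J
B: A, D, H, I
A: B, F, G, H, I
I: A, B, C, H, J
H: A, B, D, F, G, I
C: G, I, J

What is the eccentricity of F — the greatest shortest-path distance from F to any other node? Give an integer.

Distances from F: A:1, B:2, C:2, D:1, E:2, G:1, H:1, I:2, J:2.
The largest is 2 (to B, I, J, C, and E), so the eccentricity of F is 2.

2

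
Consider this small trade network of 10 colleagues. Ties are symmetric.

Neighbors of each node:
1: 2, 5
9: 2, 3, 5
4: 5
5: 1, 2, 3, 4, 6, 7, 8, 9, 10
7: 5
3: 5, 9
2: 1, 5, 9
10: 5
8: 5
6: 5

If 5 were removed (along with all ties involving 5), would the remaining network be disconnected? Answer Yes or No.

Removing 5 leaves {1, 2, 3, and 9} with no path to {6}, so the network splits into 6 components. 5 is a cut vertex.

Yes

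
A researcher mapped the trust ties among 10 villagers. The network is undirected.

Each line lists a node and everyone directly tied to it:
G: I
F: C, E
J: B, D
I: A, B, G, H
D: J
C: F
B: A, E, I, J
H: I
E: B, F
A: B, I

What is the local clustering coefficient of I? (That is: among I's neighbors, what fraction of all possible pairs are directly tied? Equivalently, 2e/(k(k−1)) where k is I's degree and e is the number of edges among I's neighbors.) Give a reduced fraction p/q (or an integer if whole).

I's neighbors: A, B, G, and H (k = 4).
Possible neighbor pairs: C(4,2) = 6. Edges among them: A–B → e = 1.
Clustering(I) = 1/6.

1/6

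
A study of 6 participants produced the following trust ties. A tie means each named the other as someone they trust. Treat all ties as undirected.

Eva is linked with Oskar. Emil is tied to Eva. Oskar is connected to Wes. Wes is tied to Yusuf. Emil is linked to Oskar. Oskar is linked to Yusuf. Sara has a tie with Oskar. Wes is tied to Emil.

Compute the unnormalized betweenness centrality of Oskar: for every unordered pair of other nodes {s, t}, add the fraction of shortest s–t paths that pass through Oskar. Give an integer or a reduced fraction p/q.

6

Pairs whose geodesics pass through Oskar — Eva–Sara: 1; Eva–Yusuf: 1; Eva–Wes: 1/2; Sara–Emil: 1; Sara–Yusuf: 1; Sara–Wes: 1; Emil–Yusuf: 1/2.
All other pairs contribute 0.
Summing the contributions gives betweenness(Oskar) = 6.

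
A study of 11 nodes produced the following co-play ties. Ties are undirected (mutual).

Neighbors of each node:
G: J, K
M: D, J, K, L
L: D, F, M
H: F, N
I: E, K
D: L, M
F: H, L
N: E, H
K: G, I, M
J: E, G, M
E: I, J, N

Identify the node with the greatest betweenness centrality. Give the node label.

Unnormalized betweenness of each node: D:0, E:21/2, F:5, G:1/2, H:4, I:5/2, J:19/2, K:13/2, L:17/2, M:15, N:6.
M has the largest value, 15, making it the main broker — the node through which the most shortest paths run.

M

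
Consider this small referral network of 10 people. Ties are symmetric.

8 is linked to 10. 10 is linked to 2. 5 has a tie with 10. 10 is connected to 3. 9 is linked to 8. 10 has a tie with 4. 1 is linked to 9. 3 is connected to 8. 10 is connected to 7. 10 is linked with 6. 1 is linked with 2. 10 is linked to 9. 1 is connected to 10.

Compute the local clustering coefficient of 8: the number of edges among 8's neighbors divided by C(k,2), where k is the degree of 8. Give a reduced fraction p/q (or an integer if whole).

8's neighbors: 3, 9, and 10 (k = 3).
Possible neighbor pairs: C(3,2) = 3. Edges among them: 3–10, 9–10 → e = 2.
Clustering(8) = 2/3.

2/3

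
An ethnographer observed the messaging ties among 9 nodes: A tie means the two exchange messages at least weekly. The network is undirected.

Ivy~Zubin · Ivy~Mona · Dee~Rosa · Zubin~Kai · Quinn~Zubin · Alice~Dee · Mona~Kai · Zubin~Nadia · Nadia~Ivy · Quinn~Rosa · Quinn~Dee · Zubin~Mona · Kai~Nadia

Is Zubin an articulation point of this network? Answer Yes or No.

Removing Zubin leaves {Alice, Dee, Quinn, and Rosa} with no path to {Ivy, Kai, Mona, and Nadia}, so the network splits into 2 components. Zubin is a cut vertex.

Yes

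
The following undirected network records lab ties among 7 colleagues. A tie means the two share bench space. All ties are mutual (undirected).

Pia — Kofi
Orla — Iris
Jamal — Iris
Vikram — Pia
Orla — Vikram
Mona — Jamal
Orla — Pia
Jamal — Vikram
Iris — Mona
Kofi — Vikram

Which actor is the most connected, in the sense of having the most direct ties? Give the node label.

Degrees — Iris:3, Jamal:3, Kofi:2, Mona:2, Orla:3, Pia:3, Vikram:4.
The maximum is 4, attained only by Vikram.

Vikram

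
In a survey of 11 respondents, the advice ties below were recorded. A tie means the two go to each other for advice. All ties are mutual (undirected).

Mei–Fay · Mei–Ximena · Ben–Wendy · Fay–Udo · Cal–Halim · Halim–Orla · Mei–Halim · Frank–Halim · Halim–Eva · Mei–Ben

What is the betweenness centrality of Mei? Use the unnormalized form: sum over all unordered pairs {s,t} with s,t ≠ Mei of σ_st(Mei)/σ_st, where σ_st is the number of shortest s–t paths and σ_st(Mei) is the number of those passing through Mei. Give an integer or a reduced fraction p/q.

Pairs whose geodesics pass through Mei — Eva–Ximena: 1; Eva–Wendy: 1; Eva–Udo: 1; Eva–Fay: 1; Eva–Ben: 1; Ximena–Orla: 1; Ximena–Halim: 1; Ximena–Wendy: 1; Ximena–Udo: 1; Ximena–Fay: 1; Ximena–Cal: 1; Ximena–Ben: 1; Ximena–Frank: 1; Orla–Wendy: 1 … (+19 more pairs).
All other pairs contribute 0.
Summing the contributions gives betweenness(Mei) = 33.

33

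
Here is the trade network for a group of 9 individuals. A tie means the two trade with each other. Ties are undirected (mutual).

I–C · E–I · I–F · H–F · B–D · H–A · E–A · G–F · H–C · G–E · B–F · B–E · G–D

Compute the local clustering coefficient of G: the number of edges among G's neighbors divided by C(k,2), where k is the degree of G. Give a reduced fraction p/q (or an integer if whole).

G's neighbors: D, E, and F (k = 3).
Possible neighbor pairs: C(3,2) = 3. Edges among them: none → e = 0.
Clustering(G) = 0/3 = 0.

0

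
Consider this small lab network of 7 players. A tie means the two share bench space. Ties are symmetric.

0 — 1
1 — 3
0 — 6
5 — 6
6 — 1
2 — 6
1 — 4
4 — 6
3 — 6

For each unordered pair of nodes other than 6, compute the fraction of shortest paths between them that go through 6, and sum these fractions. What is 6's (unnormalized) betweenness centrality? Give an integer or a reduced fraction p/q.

Pairs whose geodesics pass through 6 — 5–4: 1; 5–1: 1; 5–3: 1; 5–0: 1; 5–2: 1; 4–3: 1/2; 4–0: 1/2; 4–2: 1; 1–2: 1; 3–0: 1/2; 3–2: 1; 0–2: 1.
All other pairs contribute 0.
Summing the contributions gives betweenness(6) = 21/2.

21/2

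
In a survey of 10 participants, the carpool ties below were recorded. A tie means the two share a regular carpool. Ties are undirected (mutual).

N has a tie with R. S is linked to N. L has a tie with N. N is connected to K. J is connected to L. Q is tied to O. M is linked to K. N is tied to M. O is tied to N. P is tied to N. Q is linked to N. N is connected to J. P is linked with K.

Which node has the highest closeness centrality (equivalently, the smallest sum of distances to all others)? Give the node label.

Farness (sum of distances to all others) for each node — J:16, K:15, L:16, M:16, N:9, O:16, P:16, Q:16, R:17, S:17.
The smallest farness is 9, for N, so N has the highest closeness.

N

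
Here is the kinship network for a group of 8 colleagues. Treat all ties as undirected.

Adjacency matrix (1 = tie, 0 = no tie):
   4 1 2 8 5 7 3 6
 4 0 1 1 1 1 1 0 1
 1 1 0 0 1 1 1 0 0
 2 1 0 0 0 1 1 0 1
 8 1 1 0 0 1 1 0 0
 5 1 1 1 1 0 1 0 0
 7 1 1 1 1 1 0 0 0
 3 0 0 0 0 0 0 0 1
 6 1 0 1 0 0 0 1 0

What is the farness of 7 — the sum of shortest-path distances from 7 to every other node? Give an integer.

10

Distances from 7: 1:1, 2:1, 3:3, 4:1, 5:1, 6:2, 8:1.
Sum = 1 + 1 + 3 + 1 + 1 + 2 + 1 = 10.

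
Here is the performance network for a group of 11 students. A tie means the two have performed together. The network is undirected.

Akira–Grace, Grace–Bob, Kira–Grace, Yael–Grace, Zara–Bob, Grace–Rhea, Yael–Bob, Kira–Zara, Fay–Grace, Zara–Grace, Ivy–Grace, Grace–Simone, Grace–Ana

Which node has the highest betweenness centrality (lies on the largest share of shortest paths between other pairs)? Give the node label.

Unnormalized betweenness of each node: Akira:0, Ana:0, Bob:1/2, Fay:0, Grace:41, Ivy:0, Kira:0, Rhea:0, Simone:0, Yael:0, Zara:1/2.
Grace has the largest value, 41, making it the main broker — the node through which the most shortest paths run.

Grace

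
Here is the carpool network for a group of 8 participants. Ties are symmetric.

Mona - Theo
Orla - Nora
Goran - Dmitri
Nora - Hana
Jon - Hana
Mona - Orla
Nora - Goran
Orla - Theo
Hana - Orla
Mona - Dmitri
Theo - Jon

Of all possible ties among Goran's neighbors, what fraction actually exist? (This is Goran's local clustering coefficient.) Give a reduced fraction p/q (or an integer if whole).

0

Goran's neighbors: Dmitri and Nora (k = 2).
Possible neighbor pairs: C(2,2) = 1. Edges among them: none → e = 0.
Clustering(Goran) = 0/1.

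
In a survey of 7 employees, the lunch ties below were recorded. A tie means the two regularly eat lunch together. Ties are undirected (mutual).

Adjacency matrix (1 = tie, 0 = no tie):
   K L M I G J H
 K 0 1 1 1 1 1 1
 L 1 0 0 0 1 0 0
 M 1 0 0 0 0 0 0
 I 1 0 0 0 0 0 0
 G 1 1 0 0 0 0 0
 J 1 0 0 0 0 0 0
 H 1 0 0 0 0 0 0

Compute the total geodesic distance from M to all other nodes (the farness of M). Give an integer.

Distances from M: G:2, H:2, I:2, J:2, K:1, L:2.
Sum = 2 + 2 + 2 + 2 + 1 + 2 = 11.

11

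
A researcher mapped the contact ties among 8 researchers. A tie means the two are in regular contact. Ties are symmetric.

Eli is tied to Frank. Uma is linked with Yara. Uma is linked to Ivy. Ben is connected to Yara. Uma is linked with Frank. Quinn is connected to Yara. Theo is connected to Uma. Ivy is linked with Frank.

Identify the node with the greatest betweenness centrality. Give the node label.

Uma

Unnormalized betweenness of each node: Ben:0, Eli:0, Frank:6, Ivy:0, Quinn:0, Theo:0, Uma:15, Yara:11.
Uma has the largest value, 15, making it the main broker — the node through which the most shortest paths run.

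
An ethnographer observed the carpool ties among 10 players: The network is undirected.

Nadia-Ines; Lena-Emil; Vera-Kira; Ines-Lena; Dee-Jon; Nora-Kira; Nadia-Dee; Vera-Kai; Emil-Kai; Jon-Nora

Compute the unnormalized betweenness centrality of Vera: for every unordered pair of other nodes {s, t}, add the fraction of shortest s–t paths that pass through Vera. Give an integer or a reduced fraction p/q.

8

Pairs whose geodesics pass through Vera — Dee–Kai: 1/2; Ines–Kira: 1/2; Lena–Kira: 1; Lena–Nora: 1/2; Emil–Kira: 1; Emil–Nora: 1; Emil–Jon: 1/2; Kai–Kira: 1; Kai–Nora: 1; Kai–Jon: 1.
All other pairs contribute 0.
Summing the contributions gives betweenness(Vera) = 8.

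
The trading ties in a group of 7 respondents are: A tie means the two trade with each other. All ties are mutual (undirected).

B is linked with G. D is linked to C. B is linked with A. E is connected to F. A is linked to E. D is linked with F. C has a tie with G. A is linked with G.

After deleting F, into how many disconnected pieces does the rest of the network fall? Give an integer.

F's neighbors (D and E) remain reachable from one another through other ties, so the rest of the network stays in one piece.

1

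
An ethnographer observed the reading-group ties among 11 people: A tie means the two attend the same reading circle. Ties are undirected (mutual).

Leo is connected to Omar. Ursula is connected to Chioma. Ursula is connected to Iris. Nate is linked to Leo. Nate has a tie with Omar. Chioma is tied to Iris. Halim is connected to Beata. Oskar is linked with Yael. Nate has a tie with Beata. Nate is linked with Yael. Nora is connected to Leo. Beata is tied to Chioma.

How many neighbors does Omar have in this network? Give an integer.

Omar is directly tied to Leo and Nate. That is 2 neighbors, so the degree of Omar is 2.

2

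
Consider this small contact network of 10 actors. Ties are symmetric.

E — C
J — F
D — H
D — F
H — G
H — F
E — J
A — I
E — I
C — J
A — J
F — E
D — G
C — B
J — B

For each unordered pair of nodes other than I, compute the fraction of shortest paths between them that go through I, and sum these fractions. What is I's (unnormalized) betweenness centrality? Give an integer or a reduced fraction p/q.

1/2

Pairs whose geodesics pass through I — E–A: 1/2.
All other pairs contribute 0.
Summing the contributions gives betweenness(I) = 1/2.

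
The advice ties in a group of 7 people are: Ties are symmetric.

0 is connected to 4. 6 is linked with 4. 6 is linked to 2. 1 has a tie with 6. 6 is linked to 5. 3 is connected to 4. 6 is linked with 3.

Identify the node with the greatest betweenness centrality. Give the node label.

Unnormalized betweenness of each node: 0:0, 1:0, 2:0, 3:0, 4:5, 5:0, 6:12.
6 has the largest value, 12, making it the main broker — the node through which the most shortest paths run.

6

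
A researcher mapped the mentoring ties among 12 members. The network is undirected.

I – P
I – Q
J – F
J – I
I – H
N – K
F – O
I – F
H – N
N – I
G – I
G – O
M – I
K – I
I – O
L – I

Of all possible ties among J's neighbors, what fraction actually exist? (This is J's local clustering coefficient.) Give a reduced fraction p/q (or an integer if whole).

J's neighbors: F and I (k = 2).
Possible neighbor pairs: C(2,2) = 1. Edges among them: F–I → e = 1.
Clustering(J) = 1/1.

1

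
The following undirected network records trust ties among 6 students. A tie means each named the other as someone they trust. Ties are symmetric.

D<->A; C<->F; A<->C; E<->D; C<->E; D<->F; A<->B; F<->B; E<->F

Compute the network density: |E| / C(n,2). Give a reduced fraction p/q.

There are 9 edges and 6 nodes, so the maximum possible is C(6,2) = 15.
Density = 9/15 = 3/5.

3/5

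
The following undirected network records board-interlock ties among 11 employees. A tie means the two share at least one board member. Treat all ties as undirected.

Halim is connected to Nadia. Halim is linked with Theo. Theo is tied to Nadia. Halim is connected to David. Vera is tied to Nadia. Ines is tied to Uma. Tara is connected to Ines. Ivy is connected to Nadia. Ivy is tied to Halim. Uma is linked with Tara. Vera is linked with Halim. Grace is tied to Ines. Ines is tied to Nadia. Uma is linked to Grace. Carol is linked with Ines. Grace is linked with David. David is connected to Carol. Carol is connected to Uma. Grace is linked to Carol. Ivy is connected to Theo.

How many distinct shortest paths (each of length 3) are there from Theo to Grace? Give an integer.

2

The shortest distance is 3. The length-3 paths are: Theo–Nadia–Ines–Grace; Theo–Halim–David–Grace.
That gives 2 distinct shortest paths.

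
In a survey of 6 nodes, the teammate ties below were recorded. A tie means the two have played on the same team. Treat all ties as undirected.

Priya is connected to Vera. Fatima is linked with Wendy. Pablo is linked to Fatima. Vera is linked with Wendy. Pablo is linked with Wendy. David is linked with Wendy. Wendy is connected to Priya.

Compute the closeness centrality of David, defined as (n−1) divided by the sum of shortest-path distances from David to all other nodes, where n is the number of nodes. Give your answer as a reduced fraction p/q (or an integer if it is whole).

Distances from David: Fatima:2, Pablo:2, Priya:2, Vera:2, Wendy:1. Sum = 9.
n = 6, so closeness = 5/9.

5/9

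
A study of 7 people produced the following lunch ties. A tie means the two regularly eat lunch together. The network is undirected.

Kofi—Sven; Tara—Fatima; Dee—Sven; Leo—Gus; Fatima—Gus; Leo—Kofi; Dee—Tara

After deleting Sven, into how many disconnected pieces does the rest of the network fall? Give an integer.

Sven's neighbors (Dee and Kofi) remain reachable from one another through other ties, so the rest of the network stays in one piece.

1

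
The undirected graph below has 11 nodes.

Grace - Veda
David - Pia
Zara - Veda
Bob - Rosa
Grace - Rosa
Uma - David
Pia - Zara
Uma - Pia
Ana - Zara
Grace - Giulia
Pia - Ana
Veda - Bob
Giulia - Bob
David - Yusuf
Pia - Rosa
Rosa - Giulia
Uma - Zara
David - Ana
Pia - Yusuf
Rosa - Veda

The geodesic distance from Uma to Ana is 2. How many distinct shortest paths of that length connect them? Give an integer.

The shortest distance is 2. The length-2 paths are: Uma–Pia–Ana; Uma–David–Ana; Uma–Zara–Ana.
That gives 3 distinct shortest paths.

3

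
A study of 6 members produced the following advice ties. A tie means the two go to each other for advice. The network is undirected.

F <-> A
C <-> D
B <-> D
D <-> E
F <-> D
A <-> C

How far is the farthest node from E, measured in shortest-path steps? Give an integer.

3

Distances from E: A:3, B:2, C:2, D:1, F:2.
The largest is 3 (to A), so the eccentricity of E is 3.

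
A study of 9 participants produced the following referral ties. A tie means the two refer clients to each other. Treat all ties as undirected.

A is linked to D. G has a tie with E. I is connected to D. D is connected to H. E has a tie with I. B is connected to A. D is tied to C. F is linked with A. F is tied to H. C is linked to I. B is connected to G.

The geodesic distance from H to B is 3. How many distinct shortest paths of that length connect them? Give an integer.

The shortest distance is 3. The length-3 paths are: H–F–A–B; H–D–A–B.
That gives 2 distinct shortest paths.

2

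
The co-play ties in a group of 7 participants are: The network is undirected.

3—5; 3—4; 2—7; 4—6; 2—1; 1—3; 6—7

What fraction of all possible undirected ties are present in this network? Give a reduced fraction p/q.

1/3

There are 7 edges and 7 nodes, so the maximum possible is C(7,2) = 21.
Density = 7/21 = 1/3.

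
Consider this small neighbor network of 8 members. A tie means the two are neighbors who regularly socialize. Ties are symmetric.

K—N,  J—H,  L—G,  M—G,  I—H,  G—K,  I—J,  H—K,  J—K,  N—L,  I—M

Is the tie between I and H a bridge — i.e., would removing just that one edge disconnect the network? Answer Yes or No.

No

Even without that edge, I still reaches H via I – J – H, so the network stays connected. Not a bridge.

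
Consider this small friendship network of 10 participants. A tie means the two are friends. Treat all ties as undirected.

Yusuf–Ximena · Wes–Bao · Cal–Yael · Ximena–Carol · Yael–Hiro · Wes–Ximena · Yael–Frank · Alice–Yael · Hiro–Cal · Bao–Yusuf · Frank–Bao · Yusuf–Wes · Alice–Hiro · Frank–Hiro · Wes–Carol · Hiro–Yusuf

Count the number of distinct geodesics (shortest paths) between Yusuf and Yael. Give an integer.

1

The shortest distance is 2, and the only length-2 path is Yusuf–Hiro–Yael. So there is exactly 1 shortest path.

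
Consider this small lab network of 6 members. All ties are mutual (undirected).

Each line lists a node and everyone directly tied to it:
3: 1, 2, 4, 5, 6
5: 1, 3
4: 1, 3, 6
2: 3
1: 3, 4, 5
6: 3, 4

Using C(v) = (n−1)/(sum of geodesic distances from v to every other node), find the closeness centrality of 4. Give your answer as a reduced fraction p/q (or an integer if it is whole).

5/7

Distances from 4: 1:1, 2:2, 3:1, 5:2, 6:1. Sum = 7.
n = 6, so closeness = 5/7.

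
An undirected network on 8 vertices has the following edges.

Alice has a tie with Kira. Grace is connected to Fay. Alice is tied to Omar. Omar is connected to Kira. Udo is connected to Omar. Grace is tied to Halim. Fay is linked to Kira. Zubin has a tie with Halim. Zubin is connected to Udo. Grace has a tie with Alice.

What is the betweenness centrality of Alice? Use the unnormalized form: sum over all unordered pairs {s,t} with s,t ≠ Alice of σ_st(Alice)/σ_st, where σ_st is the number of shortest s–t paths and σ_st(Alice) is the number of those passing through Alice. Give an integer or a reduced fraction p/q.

3

Pairs whose geodesics pass through Alice — Grace–Kira: 1/2; Grace–Omar: 1; Grace–Udo: 1/2; Kira–Halim: 1/2; Omar–Halim: 1/2.
All other pairs contribute 0.
Summing the contributions gives betweenness(Alice) = 3.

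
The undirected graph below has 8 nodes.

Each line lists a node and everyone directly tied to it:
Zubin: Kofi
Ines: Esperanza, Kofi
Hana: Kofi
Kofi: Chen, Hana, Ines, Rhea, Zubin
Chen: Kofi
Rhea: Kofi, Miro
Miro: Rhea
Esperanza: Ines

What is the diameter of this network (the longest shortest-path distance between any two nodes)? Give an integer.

4

Eccentricity of each node (its greatest distance to any other): Chen:3, Esperanza:4, Hana:3, Ines:3, Kofi:2, Miro:4, Rhea:3, Zubin:3.
The maximum eccentricity is 4, realized for instance by the pair Esperanza–Miro via Esperanza – Ines – Kofi – Rhea – Miro. So the diameter is 4.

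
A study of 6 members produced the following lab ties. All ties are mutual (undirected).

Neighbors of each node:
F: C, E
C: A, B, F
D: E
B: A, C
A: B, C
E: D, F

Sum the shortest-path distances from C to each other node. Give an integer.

Distances from C: A:1, B:1, D:3, E:2, F:1.
Sum = 1 + 1 + 3 + 2 + 1 = 8.

8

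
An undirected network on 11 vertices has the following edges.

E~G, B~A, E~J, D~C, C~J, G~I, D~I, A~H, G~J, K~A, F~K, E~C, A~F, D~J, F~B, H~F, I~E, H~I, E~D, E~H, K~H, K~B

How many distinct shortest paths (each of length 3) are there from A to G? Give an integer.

The shortest distance is 3. The length-3 paths are: A–H–E–G; A–H–I–G.
That gives 2 distinct shortest paths.

2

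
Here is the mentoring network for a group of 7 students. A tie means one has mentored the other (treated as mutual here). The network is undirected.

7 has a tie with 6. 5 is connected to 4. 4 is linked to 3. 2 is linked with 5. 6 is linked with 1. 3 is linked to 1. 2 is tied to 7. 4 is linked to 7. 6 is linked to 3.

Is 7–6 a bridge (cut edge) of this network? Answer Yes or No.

Even without that edge, 7 still reaches 6 via 7 – 4 – 3 – 6, so the network stays connected. Not a bridge.

No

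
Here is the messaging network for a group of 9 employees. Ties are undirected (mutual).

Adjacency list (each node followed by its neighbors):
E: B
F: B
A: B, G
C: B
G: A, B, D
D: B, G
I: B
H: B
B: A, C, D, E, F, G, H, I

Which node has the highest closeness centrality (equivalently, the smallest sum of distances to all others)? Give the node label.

B

Farness (sum of distances to all others) for each node — A:14, B:8, C:15, D:14, E:15, F:15, G:13, H:15, I:15.
The smallest farness is 8, for B, so B has the highest closeness.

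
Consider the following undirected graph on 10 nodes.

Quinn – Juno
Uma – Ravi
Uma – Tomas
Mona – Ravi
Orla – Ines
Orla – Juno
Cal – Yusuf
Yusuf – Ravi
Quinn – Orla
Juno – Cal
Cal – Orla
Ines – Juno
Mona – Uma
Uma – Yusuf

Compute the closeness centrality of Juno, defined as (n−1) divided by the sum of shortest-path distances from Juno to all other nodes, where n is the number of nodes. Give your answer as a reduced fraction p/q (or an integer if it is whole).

9/20

Distances from Juno: Cal:1, Ines:1, Mona:4, Orla:1, Quinn:1, Ravi:3, Tomas:4, Uma:3, Yusuf:2. Sum = 20.
n = 10, so closeness = 9/20.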